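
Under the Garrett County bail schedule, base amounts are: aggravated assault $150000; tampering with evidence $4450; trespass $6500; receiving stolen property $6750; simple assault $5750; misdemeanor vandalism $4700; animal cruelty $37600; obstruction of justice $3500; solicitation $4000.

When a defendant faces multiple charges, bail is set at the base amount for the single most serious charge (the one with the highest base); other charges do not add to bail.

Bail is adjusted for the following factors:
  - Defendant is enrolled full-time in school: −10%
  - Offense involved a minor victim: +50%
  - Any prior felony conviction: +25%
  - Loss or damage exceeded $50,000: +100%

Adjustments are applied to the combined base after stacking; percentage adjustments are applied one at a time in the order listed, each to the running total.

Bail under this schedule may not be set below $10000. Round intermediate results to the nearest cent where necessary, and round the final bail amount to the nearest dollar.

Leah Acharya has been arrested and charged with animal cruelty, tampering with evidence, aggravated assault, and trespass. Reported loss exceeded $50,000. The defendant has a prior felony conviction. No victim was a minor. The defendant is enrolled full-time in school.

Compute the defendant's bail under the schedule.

Base amounts from the schedule: animal cruelty $37600; tampering with evidence $4450; aggravated assault $150000; trespass $6500.
Stacking rule: use the highest base only. Highest is aggravated assault at $150000. Combined base = $150000.
Defendant is enrolled full-time in school (−10%): $150000 × 0.9 = $135000.
Any prior felony conviction (+25%): $135000 × 1.25 = $168750.
Loss or damage exceeded $50,000 (+100%): $168750 × 2 = $337500.
$337500 is at or above the $10000 minimum.

$337500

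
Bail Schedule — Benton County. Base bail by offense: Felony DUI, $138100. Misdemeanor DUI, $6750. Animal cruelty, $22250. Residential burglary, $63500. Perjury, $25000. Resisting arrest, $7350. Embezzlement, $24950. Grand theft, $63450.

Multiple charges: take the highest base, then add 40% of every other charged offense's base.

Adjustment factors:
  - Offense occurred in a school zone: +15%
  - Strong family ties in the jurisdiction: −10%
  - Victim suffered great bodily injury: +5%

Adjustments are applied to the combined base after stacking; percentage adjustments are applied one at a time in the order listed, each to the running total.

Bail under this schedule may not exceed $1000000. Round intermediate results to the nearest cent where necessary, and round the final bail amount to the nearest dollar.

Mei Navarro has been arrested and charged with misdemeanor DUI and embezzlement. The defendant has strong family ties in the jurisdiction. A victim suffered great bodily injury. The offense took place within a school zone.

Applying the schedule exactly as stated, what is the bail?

Base amounts from the schedule: misdemeanor DUI $6750; embezzlement $24950.
Stacking rule: highest base plus 40% of each additional charge. Highest is embezzlement at $24950. Additional: $6750 × 40% = $2700. Combined base = $24950 + $2700 = $27650.
Offense occurred in a school zone (+15%): $27650 × 1.15 = $31797.50.
Strong family ties in the jurisdiction (−10%): $31797.50 × 0.9 = $28617.75.
Victim suffered great bodily injury (+5%): $28617.75 × 1.05 = $30048.64.
$30048.64 is within the $1000000 maximum.
Rounded to the nearest dollar: $30049.

$30049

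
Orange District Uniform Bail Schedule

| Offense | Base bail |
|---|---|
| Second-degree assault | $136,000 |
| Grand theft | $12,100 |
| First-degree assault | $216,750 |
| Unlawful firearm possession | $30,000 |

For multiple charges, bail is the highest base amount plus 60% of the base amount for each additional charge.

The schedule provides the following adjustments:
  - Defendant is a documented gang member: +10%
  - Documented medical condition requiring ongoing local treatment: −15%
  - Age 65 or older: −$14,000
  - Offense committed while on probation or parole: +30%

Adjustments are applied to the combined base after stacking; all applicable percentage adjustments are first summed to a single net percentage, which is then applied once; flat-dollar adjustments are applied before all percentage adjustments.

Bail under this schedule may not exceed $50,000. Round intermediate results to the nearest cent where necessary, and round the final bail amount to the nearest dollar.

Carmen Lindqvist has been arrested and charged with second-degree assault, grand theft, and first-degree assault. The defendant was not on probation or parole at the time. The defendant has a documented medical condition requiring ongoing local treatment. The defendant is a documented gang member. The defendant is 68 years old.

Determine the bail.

Base amounts from the schedule: second-degree assault $136,000; grand theft $12,100; first-degree assault $216,750.
Stacking rule: highest base plus 60% of each additional charge. Highest is first-degree assault at $216,750. Additional: $136,000 × 60% = $81,600; $12,100 × 60% = $7,260. Combined base = $216,750 + $88,860 = $305,610.
Age 65 or older (−$14,000 flat): $305,610 − $14,000 = $291,610.
Net percentage adjustment: +10% −15% = −5%. $291,610 × 0.95 = $277,029.50.
Result $277,029.50 exceeds the maximum of $50,000; bail is capped at $50,000.

$50,000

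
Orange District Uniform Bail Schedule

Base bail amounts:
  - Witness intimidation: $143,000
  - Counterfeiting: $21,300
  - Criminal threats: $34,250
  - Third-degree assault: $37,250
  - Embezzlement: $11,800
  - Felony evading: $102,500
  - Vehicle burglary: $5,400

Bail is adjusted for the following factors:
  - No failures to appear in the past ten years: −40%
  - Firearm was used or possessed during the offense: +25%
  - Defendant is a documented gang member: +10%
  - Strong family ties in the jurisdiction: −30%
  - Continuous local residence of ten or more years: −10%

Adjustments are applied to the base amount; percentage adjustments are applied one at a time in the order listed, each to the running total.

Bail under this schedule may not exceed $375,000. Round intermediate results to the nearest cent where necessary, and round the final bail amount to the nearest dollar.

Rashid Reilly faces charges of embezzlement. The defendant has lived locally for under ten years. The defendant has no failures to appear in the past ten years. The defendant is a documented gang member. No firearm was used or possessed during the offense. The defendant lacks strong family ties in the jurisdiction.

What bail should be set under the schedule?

$7,788

Base amounts from the schedule: embezzlement $11,800.
Single charge. Combined base = $11,800.
No failures to appear in the past ten years (−40%): $11,800 × 0.6 = $7,080.
Defendant is a documented gang member (+10%): $7,080 × 1.1 = $7,788.
$7,788 is within the $375,000 maximum.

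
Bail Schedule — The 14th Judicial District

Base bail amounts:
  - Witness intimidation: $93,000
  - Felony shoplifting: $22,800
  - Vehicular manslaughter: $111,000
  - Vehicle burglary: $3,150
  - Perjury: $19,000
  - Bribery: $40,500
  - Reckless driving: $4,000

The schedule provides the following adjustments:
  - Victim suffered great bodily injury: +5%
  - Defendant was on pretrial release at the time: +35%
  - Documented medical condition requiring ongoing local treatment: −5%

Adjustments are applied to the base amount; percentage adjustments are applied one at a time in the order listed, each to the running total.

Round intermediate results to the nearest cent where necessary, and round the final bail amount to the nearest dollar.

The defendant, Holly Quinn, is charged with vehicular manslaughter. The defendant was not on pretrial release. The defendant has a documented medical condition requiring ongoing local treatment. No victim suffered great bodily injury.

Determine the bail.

$105,450

Base amounts from the schedule: vehicular manslaughter $111,000.
Single charge. Combined base = $111,000.
Documented medical condition requiring ongoing local treatment (−5%): $111,000 × 0.95 = $105,450.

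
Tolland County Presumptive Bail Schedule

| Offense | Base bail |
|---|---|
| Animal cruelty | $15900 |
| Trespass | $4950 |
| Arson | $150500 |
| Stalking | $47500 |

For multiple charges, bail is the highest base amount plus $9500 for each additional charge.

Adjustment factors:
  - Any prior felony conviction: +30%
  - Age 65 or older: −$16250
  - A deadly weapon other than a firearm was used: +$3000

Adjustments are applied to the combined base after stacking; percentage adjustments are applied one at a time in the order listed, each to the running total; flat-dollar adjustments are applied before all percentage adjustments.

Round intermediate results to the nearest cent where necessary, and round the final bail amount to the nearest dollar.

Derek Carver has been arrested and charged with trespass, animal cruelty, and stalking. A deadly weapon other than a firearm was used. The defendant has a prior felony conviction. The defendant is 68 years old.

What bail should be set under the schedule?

Base amounts from the schedule: trespass $4950; animal cruelty $15900; stalking $47500.
Stacking rule: highest base plus $9500 per additional charge. Highest is stalking at $47500; 2 additional charges → +$19000. Combined base = $66500.
Age 65 or older (−$16250 flat): $66500 − $16250 = $50250.
A deadly weapon other than a firearm was used (+$3000 flat): $50250 + $3000 = $53250.
Any prior felony conviction (+30%): $53250 × 1.3 = $69225.

$69225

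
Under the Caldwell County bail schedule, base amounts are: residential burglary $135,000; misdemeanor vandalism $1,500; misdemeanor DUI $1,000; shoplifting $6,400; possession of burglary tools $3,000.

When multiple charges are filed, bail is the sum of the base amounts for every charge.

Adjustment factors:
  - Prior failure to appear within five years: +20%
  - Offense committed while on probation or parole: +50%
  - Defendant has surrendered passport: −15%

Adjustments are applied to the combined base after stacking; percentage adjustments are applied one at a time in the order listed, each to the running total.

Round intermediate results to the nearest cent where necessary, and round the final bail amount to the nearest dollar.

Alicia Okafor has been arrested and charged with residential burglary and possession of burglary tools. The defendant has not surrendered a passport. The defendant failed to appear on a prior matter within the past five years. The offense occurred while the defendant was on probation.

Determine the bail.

$248,400

Base amounts from the schedule: residential burglary $135,000; possession of burglary tools $3,000.
Stacking rule: sum of all bases. $135,000 + $3,000 = $138,000.
Prior failure to appear within five years (+20%): $138,000 × 1.2 = $165,600.
Offense committed while on probation or parole (+50%): $165,600 × 1.5 = $248,400.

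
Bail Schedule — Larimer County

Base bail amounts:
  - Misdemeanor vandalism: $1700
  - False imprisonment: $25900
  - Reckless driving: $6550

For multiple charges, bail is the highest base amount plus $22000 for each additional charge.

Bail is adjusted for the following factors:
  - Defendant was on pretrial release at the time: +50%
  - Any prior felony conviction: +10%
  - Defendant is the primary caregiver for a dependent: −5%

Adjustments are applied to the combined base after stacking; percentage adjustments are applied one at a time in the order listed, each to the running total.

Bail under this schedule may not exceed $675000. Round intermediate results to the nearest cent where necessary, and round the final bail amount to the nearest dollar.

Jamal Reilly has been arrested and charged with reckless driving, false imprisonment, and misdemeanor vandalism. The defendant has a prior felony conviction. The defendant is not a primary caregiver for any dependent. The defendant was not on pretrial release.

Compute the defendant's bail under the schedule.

Base amounts from the schedule: reckless driving $6550; false imprisonment $25900; misdemeanor vandalism $1700.
Stacking rule: highest base plus $22000 per additional charge. Highest is false imprisonment at $25900; 2 additional charges → +$44000. Combined base = $69900.
Any prior felony conviction (+10%): $69900 × 1.1 = $76890.
$76890 is within the $675000 maximum.

$76890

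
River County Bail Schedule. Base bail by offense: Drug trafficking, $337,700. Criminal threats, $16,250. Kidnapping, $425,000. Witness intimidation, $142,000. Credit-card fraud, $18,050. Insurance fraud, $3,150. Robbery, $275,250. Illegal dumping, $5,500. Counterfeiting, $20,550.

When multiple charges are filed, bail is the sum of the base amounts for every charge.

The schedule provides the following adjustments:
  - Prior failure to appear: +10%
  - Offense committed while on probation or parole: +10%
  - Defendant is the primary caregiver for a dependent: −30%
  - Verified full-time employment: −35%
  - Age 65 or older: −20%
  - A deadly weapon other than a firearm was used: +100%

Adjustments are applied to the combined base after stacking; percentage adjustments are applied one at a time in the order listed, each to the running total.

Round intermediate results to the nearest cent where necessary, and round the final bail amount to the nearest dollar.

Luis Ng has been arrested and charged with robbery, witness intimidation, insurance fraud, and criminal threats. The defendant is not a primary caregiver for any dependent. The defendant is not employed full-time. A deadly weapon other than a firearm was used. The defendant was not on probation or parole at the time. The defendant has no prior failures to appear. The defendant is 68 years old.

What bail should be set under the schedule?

Base amounts from the schedule: robbery $275,250; witness intimidation $142,000; insurance fraud $3,150; criminal threats $16,250.
Stacking rule: sum of all bases. $275,250 + $142,000 + $3,150 + $16,250 = $436,650.
Age 65 or older (−20%): $436,650 × 0.8 = $349,320.
A deadly weapon other than a firearm was used (+100%): $349,320 × 2 = $698,640.

$698,640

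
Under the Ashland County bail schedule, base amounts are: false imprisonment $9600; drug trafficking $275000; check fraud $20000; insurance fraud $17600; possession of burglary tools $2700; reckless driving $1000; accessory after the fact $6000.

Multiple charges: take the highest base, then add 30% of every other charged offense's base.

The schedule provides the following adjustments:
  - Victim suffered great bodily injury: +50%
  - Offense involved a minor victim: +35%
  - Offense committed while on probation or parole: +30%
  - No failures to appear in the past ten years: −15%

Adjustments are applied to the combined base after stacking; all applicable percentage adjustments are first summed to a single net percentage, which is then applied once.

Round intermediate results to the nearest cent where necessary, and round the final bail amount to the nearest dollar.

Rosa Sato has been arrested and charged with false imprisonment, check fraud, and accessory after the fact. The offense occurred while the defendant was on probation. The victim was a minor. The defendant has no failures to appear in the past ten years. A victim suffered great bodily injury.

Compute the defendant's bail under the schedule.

$49360

Base amounts from the schedule: false imprisonment $9600; check fraud $20000; accessory after the fact $6000.
Stacking rule: highest base plus 30% of each additional charge. Highest is check fraud at $20000. Additional: $9600 × 30% = $2880; $6000 × 30% = $1800. Combined base = $20000 + $4680 = $24680.
Net percentage adjustment: +50% +35% +30% −15% = +100%. $24680 × 2 = $49360.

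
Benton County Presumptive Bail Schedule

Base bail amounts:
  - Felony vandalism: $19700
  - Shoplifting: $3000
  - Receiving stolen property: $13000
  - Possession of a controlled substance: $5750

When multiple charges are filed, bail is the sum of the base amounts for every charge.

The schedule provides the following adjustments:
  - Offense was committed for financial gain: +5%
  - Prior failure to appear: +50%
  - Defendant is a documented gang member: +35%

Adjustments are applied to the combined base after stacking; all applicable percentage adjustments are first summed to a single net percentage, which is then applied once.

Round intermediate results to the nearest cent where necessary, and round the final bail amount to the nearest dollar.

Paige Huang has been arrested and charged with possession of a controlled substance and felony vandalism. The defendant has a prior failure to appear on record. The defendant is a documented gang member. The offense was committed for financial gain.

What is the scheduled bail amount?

$48355

Base amounts from the schedule: possession of a controlled substance $5750; felony vandalism $19700.
Stacking rule: sum of all bases. $5750 + $19700 = $25450.
Net percentage adjustment: +5% +50% +35% = +90%. $25450 × 1.9 = $48355.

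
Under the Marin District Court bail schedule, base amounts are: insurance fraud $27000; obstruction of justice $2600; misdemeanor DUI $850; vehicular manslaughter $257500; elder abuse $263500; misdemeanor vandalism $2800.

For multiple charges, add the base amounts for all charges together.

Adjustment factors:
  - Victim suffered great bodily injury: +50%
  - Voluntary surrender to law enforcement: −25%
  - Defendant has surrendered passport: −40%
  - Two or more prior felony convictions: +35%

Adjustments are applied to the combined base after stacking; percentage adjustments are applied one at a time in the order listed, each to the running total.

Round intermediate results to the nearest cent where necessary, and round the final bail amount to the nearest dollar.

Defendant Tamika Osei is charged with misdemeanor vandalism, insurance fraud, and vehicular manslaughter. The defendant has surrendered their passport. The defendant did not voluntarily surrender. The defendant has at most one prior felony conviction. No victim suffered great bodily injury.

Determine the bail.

Base amounts from the schedule: misdemeanor vandalism $2800; insurance fraud $27000; vehicular manslaughter $257500.
Stacking rule: sum of all bases. $2800 + $27000 + $257500 = $287300.
Defendant has surrendered passport (−40%): $287300 × 0.6 = $172380.

$172380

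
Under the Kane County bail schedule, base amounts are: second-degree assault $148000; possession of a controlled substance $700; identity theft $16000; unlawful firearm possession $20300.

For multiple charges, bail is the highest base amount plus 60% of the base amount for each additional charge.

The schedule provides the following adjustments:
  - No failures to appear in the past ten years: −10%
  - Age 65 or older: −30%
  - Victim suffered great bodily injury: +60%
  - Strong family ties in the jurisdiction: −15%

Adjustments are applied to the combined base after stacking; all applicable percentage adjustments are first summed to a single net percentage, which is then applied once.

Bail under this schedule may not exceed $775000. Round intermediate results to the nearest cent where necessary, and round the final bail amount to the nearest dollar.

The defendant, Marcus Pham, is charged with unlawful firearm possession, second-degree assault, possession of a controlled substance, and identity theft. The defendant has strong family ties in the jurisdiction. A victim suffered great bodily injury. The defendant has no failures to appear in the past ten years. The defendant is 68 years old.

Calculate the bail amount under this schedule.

Base amounts from the schedule: unlawful firearm possession $20300; second-degree assault $148000; possession of a controlled substance $700; identity theft $16000.
Stacking rule: highest base plus 60% of each additional charge. Highest is second-degree assault at $148000. Additional: $20300 × 60% = $12180; $700 × 60% = $420; $16000 × 60% = $9600. Combined base = $148000 + $22200 = $170200.
Net percentage adjustment: −10% −30% +60% −15% = +5%. $170200 × 1.05 = $178710.
$178710 is within the $775000 maximum.

$178710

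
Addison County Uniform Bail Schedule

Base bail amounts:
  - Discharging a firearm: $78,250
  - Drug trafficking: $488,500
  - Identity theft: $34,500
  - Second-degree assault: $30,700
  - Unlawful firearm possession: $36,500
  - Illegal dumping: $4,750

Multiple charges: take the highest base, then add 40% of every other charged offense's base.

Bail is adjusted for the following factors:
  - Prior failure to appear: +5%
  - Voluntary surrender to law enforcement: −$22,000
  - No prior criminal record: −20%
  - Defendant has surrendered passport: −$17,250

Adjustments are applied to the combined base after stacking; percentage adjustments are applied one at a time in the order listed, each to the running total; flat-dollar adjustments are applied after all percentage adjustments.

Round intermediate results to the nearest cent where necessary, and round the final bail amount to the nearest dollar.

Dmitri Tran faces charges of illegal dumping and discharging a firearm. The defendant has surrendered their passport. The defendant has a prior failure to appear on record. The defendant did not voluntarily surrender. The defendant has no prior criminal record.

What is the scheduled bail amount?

Base amounts from the schedule: illegal dumping $4,750; discharging a firearm $78,250.
Stacking rule: highest base plus 40% of each additional charge. Highest is discharging a firearm at $78,250. Additional: $4,750 × 40% = $1,900. Combined base = $78,250 + $1,900 = $80,150.
Prior failure to appear (+5%): $80,150 × 1.05 = $84,157.50.
No prior criminal record (−20%): $84,157.50 × 0.8 = $67,326.
Defendant has surrendered passport (−$17,250 flat): $67,326 − $17,250 = $50,076.

$50,076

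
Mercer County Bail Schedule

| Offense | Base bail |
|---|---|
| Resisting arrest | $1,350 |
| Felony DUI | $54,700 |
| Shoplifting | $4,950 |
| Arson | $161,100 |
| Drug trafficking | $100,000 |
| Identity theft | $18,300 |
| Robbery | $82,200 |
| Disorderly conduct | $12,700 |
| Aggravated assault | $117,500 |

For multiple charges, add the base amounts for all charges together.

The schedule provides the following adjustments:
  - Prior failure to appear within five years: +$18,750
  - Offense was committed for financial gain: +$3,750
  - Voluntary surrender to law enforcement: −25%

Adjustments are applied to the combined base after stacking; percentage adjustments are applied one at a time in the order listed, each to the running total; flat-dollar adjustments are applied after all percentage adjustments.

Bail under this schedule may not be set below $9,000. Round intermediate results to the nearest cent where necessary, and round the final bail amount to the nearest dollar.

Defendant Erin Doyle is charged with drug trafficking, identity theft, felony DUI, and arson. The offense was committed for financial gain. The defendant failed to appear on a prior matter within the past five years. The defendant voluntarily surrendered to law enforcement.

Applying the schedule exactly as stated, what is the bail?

$273,075

Base amounts from the schedule: drug trafficking $100,000; identity theft $18,300; felony DUI $54,700; arson $161,100.
Stacking rule: sum of all bases. $100,000 + $18,300 + $54,700 + $161,100 = $334,100.
Voluntary surrender to law enforcement (−25%): $334,100 × 0.75 = $250,575.
Prior failure to appear within five years (+$18,750 flat): $250,575 + $18,750 = $269,325.
Offense was committed for financial gain (+$3,750 flat): $269,325 + $3,750 = $273,075.
$273,075 is at or above the $9,000 minimum.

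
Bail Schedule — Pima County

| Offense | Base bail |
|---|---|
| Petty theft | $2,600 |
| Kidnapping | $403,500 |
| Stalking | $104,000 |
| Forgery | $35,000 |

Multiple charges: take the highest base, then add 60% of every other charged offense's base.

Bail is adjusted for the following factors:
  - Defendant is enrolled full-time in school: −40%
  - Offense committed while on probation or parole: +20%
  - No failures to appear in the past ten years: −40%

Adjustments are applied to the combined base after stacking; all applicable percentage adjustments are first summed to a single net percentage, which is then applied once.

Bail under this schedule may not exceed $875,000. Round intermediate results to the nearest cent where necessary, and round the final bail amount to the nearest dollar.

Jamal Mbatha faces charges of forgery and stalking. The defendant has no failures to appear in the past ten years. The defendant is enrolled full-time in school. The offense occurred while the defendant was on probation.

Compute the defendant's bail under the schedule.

$50,000

Base amounts from the schedule: forgery $35,000; stalking $104,000.
Stacking rule: highest base plus 60% of each additional charge. Highest is stalking at $104,000. Additional: $35,000 × 60% = $21,000. Combined base = $104,000 + $21,000 = $125,000.
Net percentage adjustment: −40% +20% −40% = −60%. $125,000 × 0.4 = $50,000.
$50,000 is within the $875,000 maximum.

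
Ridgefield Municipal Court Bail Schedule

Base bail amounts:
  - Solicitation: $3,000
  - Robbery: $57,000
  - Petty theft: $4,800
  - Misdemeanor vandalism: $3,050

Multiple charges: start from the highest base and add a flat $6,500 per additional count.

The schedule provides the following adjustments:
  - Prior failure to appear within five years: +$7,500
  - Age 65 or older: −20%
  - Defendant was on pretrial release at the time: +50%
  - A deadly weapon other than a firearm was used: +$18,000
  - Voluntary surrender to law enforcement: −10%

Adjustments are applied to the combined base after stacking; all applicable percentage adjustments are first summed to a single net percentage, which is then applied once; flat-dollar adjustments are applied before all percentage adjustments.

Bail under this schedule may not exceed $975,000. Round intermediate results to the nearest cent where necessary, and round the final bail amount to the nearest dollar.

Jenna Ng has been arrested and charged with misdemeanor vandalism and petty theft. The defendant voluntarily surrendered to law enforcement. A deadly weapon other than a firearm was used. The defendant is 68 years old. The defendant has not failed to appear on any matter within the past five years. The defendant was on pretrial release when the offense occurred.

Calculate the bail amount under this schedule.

Base amounts from the schedule: misdemeanor vandalism $3,050; petty theft $4,800.
Stacking rule: highest base plus $6,500 per additional charge. Highest is petty theft at $4,800; 1 additional charge → +$6,500. Combined base = $11,300.
A deadly weapon other than a firearm was used (+$18,000 flat): $11,300 + $18,000 = $29,300.
Net percentage adjustment: −20% +50% −10% = +20%. $29,300 × 1.2 = $35,160.
$35,160 is within the $975,000 maximum.

$35,160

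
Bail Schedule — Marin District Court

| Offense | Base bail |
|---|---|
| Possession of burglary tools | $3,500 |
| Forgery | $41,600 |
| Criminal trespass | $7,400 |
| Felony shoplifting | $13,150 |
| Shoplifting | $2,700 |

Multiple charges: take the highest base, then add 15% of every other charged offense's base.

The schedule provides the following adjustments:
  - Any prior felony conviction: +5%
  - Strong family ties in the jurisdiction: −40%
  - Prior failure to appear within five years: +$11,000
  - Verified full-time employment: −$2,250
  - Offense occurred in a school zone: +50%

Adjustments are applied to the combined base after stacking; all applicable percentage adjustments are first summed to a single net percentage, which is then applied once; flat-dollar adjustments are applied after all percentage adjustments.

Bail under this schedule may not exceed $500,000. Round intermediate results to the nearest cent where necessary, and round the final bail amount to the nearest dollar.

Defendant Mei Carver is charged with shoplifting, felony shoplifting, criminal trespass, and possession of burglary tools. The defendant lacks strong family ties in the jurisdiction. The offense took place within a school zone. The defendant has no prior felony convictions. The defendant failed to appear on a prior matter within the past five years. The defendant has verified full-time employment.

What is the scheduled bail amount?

Base amounts from the schedule: shoplifting $2,700; felony shoplifting $13,150; criminal trespass $7,400; possession of burglary tools $3,500.
Stacking rule: highest base plus 15% of each additional charge. Highest is felony shoplifting at $13,150. Additional: $2,700 × 15% = $405; $7,400 × 15% = $1,110; $3,500 × 15% = $525. Combined base = $13,150 + $2,040 = $15,190.
Offense occurred in a school zone (+50%): $15,190 × 1.5 = $22,785.
Prior failure to appear within five years (+$11,000 flat): $22,785 + $11,000 = $33,785.
Verified full-time employment (−$2,250 flat): $33,785 − $2,250 = $31,535.
$31,535 is within the $500,000 maximum.

$31,535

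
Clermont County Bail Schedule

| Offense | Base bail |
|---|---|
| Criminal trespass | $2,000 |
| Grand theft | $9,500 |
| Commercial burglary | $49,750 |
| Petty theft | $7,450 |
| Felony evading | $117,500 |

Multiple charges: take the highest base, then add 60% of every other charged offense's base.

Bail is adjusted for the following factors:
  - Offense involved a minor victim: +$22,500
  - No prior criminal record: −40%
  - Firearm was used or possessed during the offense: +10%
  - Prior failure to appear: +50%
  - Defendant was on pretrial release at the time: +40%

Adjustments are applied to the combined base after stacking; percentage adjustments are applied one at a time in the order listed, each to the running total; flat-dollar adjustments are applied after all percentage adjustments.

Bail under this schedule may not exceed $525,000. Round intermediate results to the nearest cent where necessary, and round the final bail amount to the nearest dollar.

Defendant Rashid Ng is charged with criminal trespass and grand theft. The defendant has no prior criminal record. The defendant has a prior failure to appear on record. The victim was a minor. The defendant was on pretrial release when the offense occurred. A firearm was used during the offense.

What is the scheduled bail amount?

Base amounts from the schedule: criminal trespass $2,000; grand theft $9,500.
Stacking rule: highest base plus 60% of each additional charge. Highest is grand theft at $9,500. Additional: $2,000 × 60% = $1,200. Combined base = $9,500 + $1,200 = $10,700.
No prior criminal record (−40%): $10,700 × 0.6 = $6,420.
Firearm was used or possessed during the offense (+10%): $6,420 × 1.1 = $7,062.
Prior failure to appear (+50%): $7,062 × 1.5 = $10,593.
Defendant was on pretrial release at the time (+40%): $10,593 × 1.4 = $14,830.20.
Offense involved a minor victim (+$22,500 flat): $14,830.20 + $22,500 = $37,330.20.
$37,330.20 is within the $525,000 maximum.
Rounded to the nearest dollar: $37,330.

$37,330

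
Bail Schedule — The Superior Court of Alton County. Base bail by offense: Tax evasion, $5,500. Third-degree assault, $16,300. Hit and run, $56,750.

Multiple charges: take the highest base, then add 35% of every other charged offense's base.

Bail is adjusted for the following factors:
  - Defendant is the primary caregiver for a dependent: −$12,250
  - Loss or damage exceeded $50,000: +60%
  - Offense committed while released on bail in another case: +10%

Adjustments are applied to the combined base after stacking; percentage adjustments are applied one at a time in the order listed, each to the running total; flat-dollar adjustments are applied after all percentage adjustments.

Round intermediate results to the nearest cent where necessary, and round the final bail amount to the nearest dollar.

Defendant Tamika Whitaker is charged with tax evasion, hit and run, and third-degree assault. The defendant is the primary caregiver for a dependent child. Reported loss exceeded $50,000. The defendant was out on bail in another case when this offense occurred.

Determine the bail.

$101,059

Base amounts from the schedule: tax evasion $5,500; hit and run $56,750; third-degree assault $16,300.
Stacking rule: highest base plus 35% of each additional charge. Highest is hit and run at $56,750. Additional: $5,500 × 35% = $1,925; $16,300 × 35% = $5,705. Combined base = $56,750 + $7,630 = $64,380.
Loss or damage exceeded $50,000 (+60%): $64,380 × 1.6 = $103,008.
Offense committed while released on bail in another case (+10%): $103,008 × 1.1 = $113,308.80.
Defendant is the primary caregiver for a dependent (−$12,250 flat): $113,308.80 − $12,250 = $101,058.80.
Rounded to the nearest dollar: $101,059.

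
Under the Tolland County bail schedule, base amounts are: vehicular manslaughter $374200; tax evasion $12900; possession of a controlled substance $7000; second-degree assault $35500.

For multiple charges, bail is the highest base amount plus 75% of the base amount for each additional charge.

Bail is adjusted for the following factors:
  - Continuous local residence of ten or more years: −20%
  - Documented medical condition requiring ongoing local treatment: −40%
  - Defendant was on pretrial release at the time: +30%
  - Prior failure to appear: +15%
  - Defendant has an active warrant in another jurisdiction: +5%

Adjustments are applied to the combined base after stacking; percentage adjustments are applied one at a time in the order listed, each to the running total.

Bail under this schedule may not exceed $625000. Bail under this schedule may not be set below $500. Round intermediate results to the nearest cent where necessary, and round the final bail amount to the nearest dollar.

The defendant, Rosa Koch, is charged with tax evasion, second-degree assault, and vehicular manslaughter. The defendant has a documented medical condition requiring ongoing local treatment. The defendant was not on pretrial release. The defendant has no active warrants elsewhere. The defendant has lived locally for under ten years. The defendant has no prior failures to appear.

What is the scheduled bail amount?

Base amounts from the schedule: tax evasion $12900; second-degree assault $35500; vehicular manslaughter $374200.
Stacking rule: highest base plus 75% of each additional charge. Highest is vehicular manslaughter at $374200. Additional: $12900 × 75% = $9675; $35500 × 75% = $26625. Combined base = $374200 + $36300 = $410500.
Documented medical condition requiring ongoing local treatment (−40%): $410500 × 0.6 = $246300.
$246300 is within the $625000 maximum.
$246300 is at or above the $500 minimum.

$246300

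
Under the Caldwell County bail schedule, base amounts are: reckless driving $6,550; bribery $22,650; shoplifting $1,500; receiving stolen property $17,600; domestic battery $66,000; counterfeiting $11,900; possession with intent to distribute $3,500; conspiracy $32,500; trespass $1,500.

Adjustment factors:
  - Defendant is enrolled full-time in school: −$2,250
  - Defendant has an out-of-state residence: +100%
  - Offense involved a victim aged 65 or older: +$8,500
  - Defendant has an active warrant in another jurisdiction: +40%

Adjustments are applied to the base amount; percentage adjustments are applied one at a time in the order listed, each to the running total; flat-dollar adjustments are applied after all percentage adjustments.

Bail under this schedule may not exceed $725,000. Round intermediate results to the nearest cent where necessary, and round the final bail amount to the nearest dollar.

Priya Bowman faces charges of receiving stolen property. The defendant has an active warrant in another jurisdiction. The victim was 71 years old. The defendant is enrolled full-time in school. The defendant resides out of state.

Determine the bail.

$55,530

Base amounts from the schedule: receiving stolen property $17,600.
Single charge. Combined base = $17,600.
Defendant has an out-of-state residence (+100%): $17,600 × 2 = $35,200.
Defendant has an active warrant in another jurisdiction (+40%): $35,200 × 1.4 = $49,280.
Defendant is enrolled full-time in school (−$2,250 flat): $49,280 − $2,250 = $47,030.
Offense involved a victim aged 65 or older (+$8,500 flat): $47,030 + $8,500 = $55,530.
$55,530 is within the $725,000 maximum.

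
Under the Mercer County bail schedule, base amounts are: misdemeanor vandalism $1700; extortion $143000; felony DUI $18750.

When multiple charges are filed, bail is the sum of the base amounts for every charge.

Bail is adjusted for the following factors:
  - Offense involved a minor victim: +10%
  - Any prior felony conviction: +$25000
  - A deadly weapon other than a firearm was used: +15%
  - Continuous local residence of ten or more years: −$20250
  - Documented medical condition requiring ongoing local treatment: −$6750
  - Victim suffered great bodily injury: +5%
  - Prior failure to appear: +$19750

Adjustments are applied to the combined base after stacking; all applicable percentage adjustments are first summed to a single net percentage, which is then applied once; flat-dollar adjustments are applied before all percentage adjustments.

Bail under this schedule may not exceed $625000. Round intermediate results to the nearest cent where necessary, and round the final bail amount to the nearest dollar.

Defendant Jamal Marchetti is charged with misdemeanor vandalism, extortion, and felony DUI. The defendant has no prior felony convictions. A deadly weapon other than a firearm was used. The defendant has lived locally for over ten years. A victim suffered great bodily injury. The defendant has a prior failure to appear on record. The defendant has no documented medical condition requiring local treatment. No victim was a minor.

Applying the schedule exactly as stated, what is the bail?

$195540

Base amounts from the schedule: misdemeanor vandalism $1700; extortion $143000; felony DUI $18750.
Stacking rule: sum of all bases. $1700 + $143000 + $18750 = $163450.
Continuous local residence of ten or more years (−$20250 flat): $163450 − $20250 = $143200.
Prior failure to appear (+$19750 flat): $143200 + $19750 = $162950.
Net percentage adjustment: +15% +5% = +20%. $162950 × 1.2 = $195540.
$195540 is within the $625000 maximum.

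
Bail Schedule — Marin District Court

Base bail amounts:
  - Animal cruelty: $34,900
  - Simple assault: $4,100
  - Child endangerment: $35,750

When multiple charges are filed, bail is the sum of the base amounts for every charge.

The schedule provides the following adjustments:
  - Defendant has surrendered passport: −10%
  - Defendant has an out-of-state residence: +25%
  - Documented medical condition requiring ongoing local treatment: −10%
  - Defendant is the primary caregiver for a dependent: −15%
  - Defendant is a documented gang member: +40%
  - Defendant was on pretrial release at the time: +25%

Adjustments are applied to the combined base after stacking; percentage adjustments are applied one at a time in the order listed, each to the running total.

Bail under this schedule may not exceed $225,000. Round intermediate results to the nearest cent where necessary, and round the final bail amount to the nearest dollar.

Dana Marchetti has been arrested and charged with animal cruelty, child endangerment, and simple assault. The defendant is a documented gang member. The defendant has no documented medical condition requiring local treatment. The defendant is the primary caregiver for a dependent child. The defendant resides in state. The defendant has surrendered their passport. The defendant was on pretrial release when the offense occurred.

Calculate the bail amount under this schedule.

$100,072

Base amounts from the schedule: animal cruelty $34,900; child endangerment $35,750; simple assault $4,100.
Stacking rule: sum of all bases. $34,900 + $35,750 + $4,100 = $74,750.
Defendant has surrendered passport (−10%): $74,750 × 0.9 = $67,275.
Defendant is the primary caregiver for a dependent (−15%): $67,275 × 0.85 = $57,183.75.
Defendant is a documented gang member (+40%): $57,183.75 × 1.4 = $80,057.25.
Defendant was on pretrial release at the time (+25%): $80,057.25 × 1.25 = $100,071.56.
$100,071.56 is within the $225,000 maximum.
Rounded to the nearest dollar: $100,072.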